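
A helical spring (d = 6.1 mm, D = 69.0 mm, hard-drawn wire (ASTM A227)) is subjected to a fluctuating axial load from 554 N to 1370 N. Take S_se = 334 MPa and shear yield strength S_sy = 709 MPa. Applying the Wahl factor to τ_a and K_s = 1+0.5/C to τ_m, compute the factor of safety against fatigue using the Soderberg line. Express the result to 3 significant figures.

0.462

C = D/d = 69.0/6.1 = 11.3115; K_W = (4C−1)/(4C−4)+0.615/C = 1.1271; K_s = 1+0.5/C = 1.0442
F_a = (F_max−F_min)/2 = 408 N; F_m = (F_max+F_min)/2 = 962 N
τ_a = K_W·8F_aD/(πd³) = 1.1271 × 315.83 = 355.98 MPa
τ_m = K_s·8F_mD/(πd³) = 1.0442 × 744.69 = 777.61 MPa
Soderberg: 1/n_f = τ_a/S_se + τ_m/S_sy = 355.98/334 + 777.61/709 = 1.06580 + 1.09676 = 2.1626
n_f = 1/2.1626 = 0.4624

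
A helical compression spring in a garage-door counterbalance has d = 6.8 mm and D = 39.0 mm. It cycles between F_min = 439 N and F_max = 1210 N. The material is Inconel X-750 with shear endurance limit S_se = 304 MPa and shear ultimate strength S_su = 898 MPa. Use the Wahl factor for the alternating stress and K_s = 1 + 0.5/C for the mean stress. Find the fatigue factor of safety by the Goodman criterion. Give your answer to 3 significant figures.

C = D/d = 39.0/6.8 = 5.7353; K_W = (4C−1)/(4C−4)+0.615/C = 1.2656; K_s = 1+0.5/C = 1.0872
F_a = (F_max−F_min)/2 = 385.5 N; F_m = (F_max+F_min)/2 = 824.5 N
τ_a = K_W·8F_aD/(πd³) = 1.2656 × 121.76 = 154.1 MPa
τ_m = K_s·8F_mD/(πd³) = 1.0872 × 260.42 = 283.12 MPa
Goodman: 1/n_f = τ_a/S_se + τ_m/S_su = 154.1/304 + 283.12/898 = 0.50691 + 0.31528 = 0.82219
n_f = 1/0.82219 = 1.216

1.22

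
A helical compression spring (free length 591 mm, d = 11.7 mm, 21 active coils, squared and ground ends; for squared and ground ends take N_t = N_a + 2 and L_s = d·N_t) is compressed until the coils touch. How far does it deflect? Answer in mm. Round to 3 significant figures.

N_t = 23; L_s = 11.7·23 = 269.1 mm
δ_solid = L₀ − L_s = 591 − 269.1 = 321.9 mm

322 mm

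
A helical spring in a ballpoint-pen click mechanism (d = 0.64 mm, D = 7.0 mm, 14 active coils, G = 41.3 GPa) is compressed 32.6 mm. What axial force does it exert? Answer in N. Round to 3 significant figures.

k = Gd⁴/(8D³N_a) = (41.3×10³)(0.64⁴)/(8·7.0³·14) = 0.18037 N/mm
F = k·δ = 0.18037 × 32.6 = 5.88 N

5.88 N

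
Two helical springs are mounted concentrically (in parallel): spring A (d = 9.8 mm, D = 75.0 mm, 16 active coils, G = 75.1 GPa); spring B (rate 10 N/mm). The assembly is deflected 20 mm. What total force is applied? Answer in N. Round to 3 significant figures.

k_A = Gd⁴/(8D³N_a) = (75.1×10³)(9.8⁴)/(8·75.0³·16) = 12.828 N/mm
Parallel: k_eq = 12.828 + 10 = 22.828 N/mm
F = k_eq·δ = 22.828·20 = 456.55 N

457 N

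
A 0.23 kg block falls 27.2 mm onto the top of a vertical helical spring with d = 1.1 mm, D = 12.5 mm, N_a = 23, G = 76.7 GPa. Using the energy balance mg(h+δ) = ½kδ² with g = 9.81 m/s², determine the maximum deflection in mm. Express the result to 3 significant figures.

28.3 mm

k = Gd⁴/(8D³N_a) = (76.7×10³)(1.1⁴)/(8·12.5³·23) = 0.31248 N/mm
W = mg = 0.23 × 9.81 = 2.2563 N
½kδ² − Wδ − Wh = 0 → δ = (W + √(W² + 2kWh))/k
δ = (2.2563 + √(5.0909 + 38.3543))/0.31248 = (2.2563 + 6.5913)/0.31248 = 28.314 mm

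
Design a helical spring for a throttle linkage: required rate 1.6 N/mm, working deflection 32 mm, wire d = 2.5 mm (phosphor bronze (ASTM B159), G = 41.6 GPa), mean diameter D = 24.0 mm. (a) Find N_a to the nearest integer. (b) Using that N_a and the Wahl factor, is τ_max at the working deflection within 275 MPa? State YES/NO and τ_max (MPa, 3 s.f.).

N_a = Gd⁴/(8D³k) = (41.6×10³)(2.5⁴)/(8·24.0³·1.6) = 9.184 → N_a = 9
Actual rate k = Gd⁴/(8D³·9) = 1.6326 N/mm
Working load F = kδ = 1.6326·32 = 52.244 N
C = 24.0/2.5 = 9.6000; K_W = (4C−1)/(4C−4)+0.615/C = 1.1513
τ_max = K_W·8FD/(πd³) = 1.1513·204.35 = 235.26 MPa
τ_max ≤ 275 MPa → acceptable

(a) 9 coils; (b) YES, τ_max = 235 MPa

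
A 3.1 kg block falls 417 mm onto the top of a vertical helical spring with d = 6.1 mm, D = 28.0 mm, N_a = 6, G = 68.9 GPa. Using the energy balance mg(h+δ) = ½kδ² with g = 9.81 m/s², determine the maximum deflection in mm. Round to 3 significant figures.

17.1 mm

k = Gd⁴/(8D³N_a) = (68.9×10³)(6.1⁴)/(8·28.0³·6) = 90.536 N/mm
W = mg = 3.1 × 9.81 = 30.411 N
½kδ² − Wδ − Wh = 0 → δ = (W + √(W² + 2kWh))/k
δ = (30.411 + √(924.83 + 2.29625e+06))/90.536 = (30.411 + 1515.6)/90.536 = 17.077 mm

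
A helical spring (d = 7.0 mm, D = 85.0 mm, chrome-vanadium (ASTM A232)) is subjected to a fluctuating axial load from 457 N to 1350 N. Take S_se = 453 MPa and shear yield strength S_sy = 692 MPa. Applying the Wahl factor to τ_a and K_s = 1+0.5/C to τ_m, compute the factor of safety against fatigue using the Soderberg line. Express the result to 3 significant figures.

C = D/d = 85.0/7.0 = 12.1429; K_W = (4C−1)/(4C−4)+0.615/C = 1.1180; K_s = 1+0.5/C = 1.0412
F_a = (F_max−F_min)/2 = 446.5 N; F_m = (F_max+F_min)/2 = 903.5 N
τ_a = K_W·8F_aD/(πd³) = 1.1180 × 281.76 = 315 MPa
τ_m = K_s·8F_mD/(πd³) = 1.0412 × 570.16 = 593.63 MPa
Soderberg: 1/n_f = τ_a/S_se + τ_m/S_sy = 315/453 + 593.63/692 = 0.69536 + 0.85785 = 1.5532
n_f = 1/1.5532 = 0.6438

0.644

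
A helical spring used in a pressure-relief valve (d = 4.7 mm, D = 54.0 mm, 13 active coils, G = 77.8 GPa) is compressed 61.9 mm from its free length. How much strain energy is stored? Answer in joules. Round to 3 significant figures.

k = Gd⁴/(8D³N_a) = (77.8×10³)(4.7⁴)/(8·54.0³·13) = 2.3182 N/mm
U = ½kδ² = 0.5 × 2.3182 × 61.9² = 4441.3 N·mm = 4.4413 J

4.44 J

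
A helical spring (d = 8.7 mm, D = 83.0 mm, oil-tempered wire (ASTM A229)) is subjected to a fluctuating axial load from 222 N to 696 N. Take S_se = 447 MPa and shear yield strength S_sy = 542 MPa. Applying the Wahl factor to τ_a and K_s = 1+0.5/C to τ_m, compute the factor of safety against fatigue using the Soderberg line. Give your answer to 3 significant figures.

C = D/d = 83.0/8.7 = 9.5402; K_W = (4C−1)/(4C−4)+0.615/C = 1.1523; K_s = 1+0.5/C = 1.0524
F_a = (F_max−F_min)/2 = 237 N; F_m = (F_max+F_min)/2 = 459 N
τ_a = K_W·8F_aD/(πd³) = 1.1523 × 76.069 = 87.653 MPa
τ_m = K_s·8F_mD/(πd³) = 1.0524 × 147.32 = 155.05 MPa
Soderberg: 1/n_f = τ_a/S_se + τ_m/S_sy = 87.653/447 + 155.05/542 = 0.19609 + 0.28606 = 0.48215
n_f = 1/0.48215 = 2.074

2.07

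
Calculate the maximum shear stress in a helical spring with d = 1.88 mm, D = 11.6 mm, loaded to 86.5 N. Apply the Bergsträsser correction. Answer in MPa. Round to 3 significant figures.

473 MPa

Spring index C = D/d = 11.6/1.88 = 6.1702
K_B = (4C+2)/(4C−3) = 26.681/21.681 = 1.2306
τ₀ = 8FD/(πd³) = 8·86.5·11.6/(π·1.88³) = 8027.2/20.875 = 384.54 MPa
τ_max = K·τ₀ = 1.2306 × 384.54 = 473.22 MPa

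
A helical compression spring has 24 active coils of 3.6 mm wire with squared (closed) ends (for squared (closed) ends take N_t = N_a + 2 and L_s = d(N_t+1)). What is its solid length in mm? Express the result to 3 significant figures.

squared (closed) ends: N_t = N_a + 2 = 24 + 2 = 26
L_s = d·(N_t+1) = 3.6 × 27 = 97.2 mm

97.2 mm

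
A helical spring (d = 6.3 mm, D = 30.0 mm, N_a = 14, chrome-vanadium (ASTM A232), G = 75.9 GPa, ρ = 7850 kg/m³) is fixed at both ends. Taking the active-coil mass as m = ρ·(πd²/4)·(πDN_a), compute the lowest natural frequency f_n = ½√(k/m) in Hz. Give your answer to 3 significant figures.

k = Gd⁴/(8D³N_a) = (75.9×10³)(6.3⁴)/(8·30.0³·14) = 39.539 N/mm = 39539 N/m
Wire length L = πDN_a = π·30.0·14 = 1319.5 mm
m = ρ·(πd²/4)·L = 7850 × 31.172×10⁻⁶ m² × 1.3195 m = 0.32288 kg
f_n = ½√(k/m) = 0.5·√(39539/0.32288) = 0.5·√(1.2246e+05) = 174.97 Hz

175 Hz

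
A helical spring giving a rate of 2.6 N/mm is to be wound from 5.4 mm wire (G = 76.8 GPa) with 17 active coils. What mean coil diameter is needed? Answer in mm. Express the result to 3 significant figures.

56.9 mm

D = (Gd⁴/(8N_a·k))^(1/3) = (76.8×10³·5.4⁴/(8·17·2.6))^(1/3)
  = (184682)^(1/3) = 56.9475 mm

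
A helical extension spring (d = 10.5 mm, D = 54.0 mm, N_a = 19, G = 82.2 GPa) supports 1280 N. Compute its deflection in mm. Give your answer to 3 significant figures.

30.7 mm

k = Gd⁴/(8D³N_a) = (82.2×10³)(10.5⁴)/(8·54.0³·19) = 41.745 N/mm
δ = F/k = 1280 / 41.745 = 30.662 mm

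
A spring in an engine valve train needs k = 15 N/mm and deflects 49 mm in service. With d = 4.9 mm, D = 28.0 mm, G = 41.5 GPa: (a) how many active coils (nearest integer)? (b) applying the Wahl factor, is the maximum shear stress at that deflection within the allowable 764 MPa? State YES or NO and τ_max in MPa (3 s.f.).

(a) 9 coils; (b) YES, τ_max = 569 MPa

N_a = Gd⁴/(8D³k) = (41.5×10³)(4.9⁴)/(8·28.0³·15) = 9.082 → N_a = 9
Actual rate k = Gd⁴/(8D³·9) = 15.137 N/mm
Working load F = kδ = 15.137·49 = 741.69 N
C = 28.0/4.9 = 5.7143; K_W = (4C−1)/(4C−4)+0.615/C = 1.2667
τ_max = K_W·8FD/(πd³) = 1.2667·449.5 = 569.39 MPa
τ_max ≤ 764 MPa → acceptable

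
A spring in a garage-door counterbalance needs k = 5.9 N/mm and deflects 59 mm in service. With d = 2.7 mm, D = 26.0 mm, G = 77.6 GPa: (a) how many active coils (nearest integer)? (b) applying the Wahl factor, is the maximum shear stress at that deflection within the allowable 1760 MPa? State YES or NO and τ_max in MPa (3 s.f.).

(a) 5 coils; (b) YES, τ_max = 1340 MPa

N_a = Gd⁴/(8D³k) = (77.6×10³)(2.7⁴)/(8·26.0³·5.9) = 4.971 → N_a = 5
Actual rate k = Gd⁴/(8D³·5) = 5.8659 N/mm
Working load F = kδ = 5.8659·59 = 346.09 N
C = 26.0/2.7 = 9.6296; K_W = (4C−1)/(4C−4)+0.615/C = 1.1508
τ_max = K_W·8FD/(πd³) = 1.1508·1164.2 = 1339.7 MPa
τ_max ≤ 1760 MPa → acceptable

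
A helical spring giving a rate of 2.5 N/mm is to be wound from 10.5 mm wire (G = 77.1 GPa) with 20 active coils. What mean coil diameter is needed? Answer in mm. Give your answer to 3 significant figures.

D = (Gd⁴/(8N_a·k))^(1/3) = (77.1×10³·10.5⁴/(8·20·2.5))^(1/3)
  = (2.34289e+06)^(1/3) = 132.8160 mm

133 mm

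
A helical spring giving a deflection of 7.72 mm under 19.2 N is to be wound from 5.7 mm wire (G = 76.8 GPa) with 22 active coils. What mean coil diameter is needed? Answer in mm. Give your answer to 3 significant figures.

57.0 mm

Required rate k = F/δ = 19.2/7.72 = 2.487 N/mm
D = (Gd⁴/(8N_a·k))^(1/3) = (76.8×10³·5.7⁴/(8·22·2.487))^(1/3)
  = (185210)^(1/3) = 57.0017 mm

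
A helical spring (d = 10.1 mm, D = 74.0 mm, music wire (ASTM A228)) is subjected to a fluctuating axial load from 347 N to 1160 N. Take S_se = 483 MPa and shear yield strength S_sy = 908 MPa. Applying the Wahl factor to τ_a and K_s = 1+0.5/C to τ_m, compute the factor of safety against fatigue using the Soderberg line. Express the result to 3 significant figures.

C = D/d = 74.0/10.1 = 7.3267; K_W = (4C−1)/(4C−4)+0.615/C = 1.2025; K_s = 1+0.5/C = 1.0682
F_a = (F_max−F_min)/2 = 406.5 N; F_m = (F_max+F_min)/2 = 753.5 N
τ_a = K_W·8F_aD/(πd³) = 1.2025 × 74.348 = 89.402 MPa
τ_m = K_s·8F_mD/(πd³) = 1.0682 × 137.81 = 147.22 MPa
Soderberg: 1/n_f = τ_a/S_se + τ_m/S_sy = 89.402/483 + 147.22/908 = 0.18510 + 0.16213 = 0.34723
n_f = 1/0.34723 = 2.88

2.88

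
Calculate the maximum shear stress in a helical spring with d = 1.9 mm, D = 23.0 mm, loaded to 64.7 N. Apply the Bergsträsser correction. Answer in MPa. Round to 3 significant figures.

613 MPa

Spring index C = D/d = 23.0/1.9 = 12.1053
K_B = (4C+2)/(4C−3) = 50.421/45.421 = 1.1101
τ₀ = 8FD/(πd³) = 8·64.7·23.0/(π·1.9³) = 11904.8/21.548 = 552.47 MPa
τ_max = K·τ₀ = 1.1101 × 552.47 = 613.29 MPa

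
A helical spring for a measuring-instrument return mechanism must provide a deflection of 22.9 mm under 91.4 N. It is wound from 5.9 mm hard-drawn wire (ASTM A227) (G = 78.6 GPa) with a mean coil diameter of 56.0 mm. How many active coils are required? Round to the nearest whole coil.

Required rate k = F/δ = 91.4/22.9 = 3.9913 N/mm
N_a = Gd⁴/(8D³k) = (78.6×10³ × 5.9⁴)/(8 × 56.0³ × 3.9913)
    = 9.52425e+07 / 5.60744e+06 = 16.99 → 17 coils

17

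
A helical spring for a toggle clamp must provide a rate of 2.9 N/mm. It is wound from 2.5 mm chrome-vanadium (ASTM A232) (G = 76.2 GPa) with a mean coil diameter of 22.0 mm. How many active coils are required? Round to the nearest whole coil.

12

N_a = Gd⁴/(8D³k) = (76.2×10³ × 2.5⁴)/(8 × 22.0³ × 2.9)
    = 2.97656e+06 / 247034 = 12.05 → 12 coils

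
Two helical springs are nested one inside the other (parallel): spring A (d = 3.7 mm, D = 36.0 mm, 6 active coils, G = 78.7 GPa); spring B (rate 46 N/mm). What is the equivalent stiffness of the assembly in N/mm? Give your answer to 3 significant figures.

52.6 N/mm

k_A = Gd⁴/(8D³N_a) = (78.7×10³)(3.7⁴)/(8·36.0³·6) = 6.5862 N/mm
Parallel: k_eq = 6.5862 + 46 = 52.586 N/mm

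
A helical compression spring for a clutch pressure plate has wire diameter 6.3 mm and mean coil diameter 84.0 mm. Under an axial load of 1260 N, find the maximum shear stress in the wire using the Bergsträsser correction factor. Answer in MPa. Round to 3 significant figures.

1180 MPa

Spring index C = D/d = 84.0/6.3 = 13.3333
K_B = (4C+2)/(4C−3) = 55.333/50.333 = 1.0993
τ₀ = 8FD/(πd³) = 8·1260·84.0/(π·6.3³) = 846720/785.55 = 1077.9 MPa
τ_max = K·τ₀ = 1.0993 × 1077.9 = 1184.9 MPa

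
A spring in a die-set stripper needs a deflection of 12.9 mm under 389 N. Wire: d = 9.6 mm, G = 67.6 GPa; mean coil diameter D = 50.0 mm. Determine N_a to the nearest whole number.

Required rate k = F/δ = 389/12.9 = 30.155 N/mm
N_a = Gd⁴/(8D³k) = (67.6×10³ × 9.6⁴)/(8 × 50.0³ × 30.155)
    = 5.74158e+08 / 3.0155e+07 = 19.04 → 19 coils

19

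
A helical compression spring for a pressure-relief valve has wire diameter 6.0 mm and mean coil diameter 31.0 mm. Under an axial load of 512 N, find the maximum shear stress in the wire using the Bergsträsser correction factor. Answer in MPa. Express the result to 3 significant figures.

Spring index C = D/d = 31.0/6.0 = 5.1667
K_B = (4C+2)/(4C−3) = 22.667/17.667 = 1.2830
τ₀ = 8FD/(πd³) = 8·512·31.0/(π·6.0³) = 126976/678.58 = 187.12 MPa
τ_max = K·τ₀ = 1.2830 × 187.12 = 240.08 MPa

240 MPa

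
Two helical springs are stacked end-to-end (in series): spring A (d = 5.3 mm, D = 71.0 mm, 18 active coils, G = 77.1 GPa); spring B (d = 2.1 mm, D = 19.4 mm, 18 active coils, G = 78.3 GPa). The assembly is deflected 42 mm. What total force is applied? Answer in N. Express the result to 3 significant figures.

k_A = Gd⁴/(8D³N_a) = (77.1×10³)(5.3⁴)/(8·71.0³·18) = 1.1804 N/mm
k_B = Gd⁴/(8D³N_a) = (78.3×10³)(2.1⁴)/(8·19.4³·18) = 1.4483 N/mm
Series: 1/k_eq = 1/1.1804 + 1/1.4483 = 1.5376; k_eq = 0.65035 N/mm
F = k_eq·δ = 0.65035·42 = 27.315 N

27.3 N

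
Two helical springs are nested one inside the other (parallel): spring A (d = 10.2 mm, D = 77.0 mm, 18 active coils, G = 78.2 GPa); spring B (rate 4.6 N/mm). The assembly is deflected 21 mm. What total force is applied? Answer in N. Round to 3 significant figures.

k_A = Gd⁴/(8D³N_a) = (78.2×10³)(10.2⁴)/(8·77.0³·18) = 12.876 N/mm
Parallel: k_eq = 12.876 + 4.6 = 17.476 N/mm
F = k_eq·δ = 17.476·21 = 366.99 N

367 N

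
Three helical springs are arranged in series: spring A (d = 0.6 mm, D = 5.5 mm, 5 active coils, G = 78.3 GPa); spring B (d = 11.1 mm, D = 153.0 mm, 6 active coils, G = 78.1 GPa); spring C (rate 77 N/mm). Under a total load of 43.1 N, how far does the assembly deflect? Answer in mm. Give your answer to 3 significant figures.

k_A = Gd⁴/(8D³N_a) = (78.3×10³)(0.6⁴)/(8·5.5³·5) = 1.5248 N/mm
k_B = Gd⁴/(8D³N_a) = (78.1×10³)(11.1⁴)/(8·153.0³·6) = 6.8965 N/mm
Series: 1/k_eq = 1/1.5248 + 1/6.8965 + 1/77 = 0.8138; k_eq = 1.2288 N/mm
δ = F/k_eq = 43.1/1.2288 = 35.075 mm

35.1 mm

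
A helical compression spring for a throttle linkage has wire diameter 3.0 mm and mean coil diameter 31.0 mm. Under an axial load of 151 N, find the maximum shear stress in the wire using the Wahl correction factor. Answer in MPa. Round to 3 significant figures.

503 MPa

Spring index C = D/d = 31.0/3.0 = 10.3333
K_W = (4C−1)/(4C−4) + 0.615/C = 40.333/37.333 + 0.0595 = 1.1399
τ₀ = 8FD/(πd³) = 8·151·31.0/(π·3.0³) = 37448/84.823 = 441.48 MPa
τ_max = K·τ₀ = 1.1399 × 441.48 = 503.24 MPa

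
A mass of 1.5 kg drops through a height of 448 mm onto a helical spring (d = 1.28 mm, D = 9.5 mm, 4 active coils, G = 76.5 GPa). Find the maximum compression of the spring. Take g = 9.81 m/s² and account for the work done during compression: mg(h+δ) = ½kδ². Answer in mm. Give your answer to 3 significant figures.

44.0 mm

k = Gd⁴/(8D³N_a) = (76.5×10³)(1.28⁴)/(8·9.5³·4) = 7.4848 N/mm
W = mg = 1.5 × 9.81 = 14.715 N
½kδ² − Wδ − Wh = 0 → δ = (W + √(W² + 2kWh))/k
δ = (14.715 + √(216.53 + 98684.5))/7.4848 = (14.715 + 314.49)/7.4848 = 43.982 mm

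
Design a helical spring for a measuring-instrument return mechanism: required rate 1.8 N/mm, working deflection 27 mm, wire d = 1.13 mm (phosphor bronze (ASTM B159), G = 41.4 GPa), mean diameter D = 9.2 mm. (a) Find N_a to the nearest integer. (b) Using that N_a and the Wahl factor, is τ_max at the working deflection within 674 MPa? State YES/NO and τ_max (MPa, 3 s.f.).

N_a = Gd⁴/(8D³k) = (41.4×10³)(1.13⁴)/(8·9.2³·1.8) = 6.02 → N_a = 6
Actual rate k = Gd⁴/(8D³·6) = 1.806 N/mm
Working load F = kδ = 1.806·27 = 48.761 N
C = 9.2/1.13 = 8.1416; K_W = (4C−1)/(4C−4)+0.615/C = 1.1806
τ_max = K_W·8FD/(πd³) = 1.1806·791.71 = 934.66 MPa
τ_max > 674 MPa → exceeds allowable

(a) 6 coils; (b) NO, τ_max = 935 MPa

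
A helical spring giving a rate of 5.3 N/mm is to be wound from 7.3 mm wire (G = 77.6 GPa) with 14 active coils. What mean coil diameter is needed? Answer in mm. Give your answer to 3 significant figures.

D = (Gd⁴/(8N_a·k))^(1/3) = (77.6×10³·7.3⁴/(8·14·5.3))^(1/3)
  = (371244)^(1/3) = 71.8709 mm

71.9 mm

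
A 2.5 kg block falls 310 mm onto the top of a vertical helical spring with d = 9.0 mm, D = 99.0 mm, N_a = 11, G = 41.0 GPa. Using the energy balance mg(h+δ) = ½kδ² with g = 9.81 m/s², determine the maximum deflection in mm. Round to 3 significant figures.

77.7 mm

k = Gd⁴/(8D³N_a) = (41.0×10³)(9.0⁴)/(8·99.0³·11) = 3.1504 N/mm
W = mg = 2.5 × 9.81 = 24.525 N
½kδ² − Wδ − Wh = 0 → δ = (W + √(W² + 2kWh))/k
δ = (24.525 + √(601.48 + 47903.4))/3.1504 = (24.525 + 220.24)/3.1504 = 77.693 mm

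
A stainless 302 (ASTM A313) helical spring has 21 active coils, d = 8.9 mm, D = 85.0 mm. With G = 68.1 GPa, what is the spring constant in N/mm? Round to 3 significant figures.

k = Gd⁴/(8D³N_a) = (68.1×10³ × 8.9⁴) / (8 × 85.0³ × 21)
  = 4.27275e+08 / 1.03173e+08 = 4.1413 N/mm

4.14 N/mm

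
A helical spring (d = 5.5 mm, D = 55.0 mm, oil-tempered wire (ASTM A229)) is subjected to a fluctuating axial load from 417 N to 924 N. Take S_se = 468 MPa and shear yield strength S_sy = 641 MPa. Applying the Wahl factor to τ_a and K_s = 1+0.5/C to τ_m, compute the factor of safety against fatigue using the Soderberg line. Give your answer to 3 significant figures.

C = D/d = 55.0/5.5 = 10.0000; K_W = (4C−1)/(4C−4)+0.615/C = 1.1448; K_s = 1+0.5/C = 1.0500
F_a = (F_max−F_min)/2 = 253.5 N; F_m = (F_max+F_min)/2 = 670.5 N
τ_a = K_W·8F_aD/(πd³) = 1.1448 × 213.4 = 244.31 MPa
τ_m = K_s·8F_mD/(πd³) = 1.0500 × 564.43 = 592.66 MPa
Soderberg: 1/n_f = τ_a/S_se + τ_m/S_sy = 244.31/468 + 592.66/641 = 0.52202 + 0.92458 = 1.4466
n_f = 1/1.4466 = 0.6913

0.691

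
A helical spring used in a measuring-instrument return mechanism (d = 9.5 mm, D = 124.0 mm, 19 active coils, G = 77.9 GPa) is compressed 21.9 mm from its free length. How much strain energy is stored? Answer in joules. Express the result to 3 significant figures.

0.525 J

k = Gd⁴/(8D³N_a) = (77.9×10³)(9.5⁴)/(8·124.0³·19) = 2.1894 N/mm
U = ½kδ² = 0.5 × 2.1894 × 21.9² = 525.03 N·mm = 0.52503 J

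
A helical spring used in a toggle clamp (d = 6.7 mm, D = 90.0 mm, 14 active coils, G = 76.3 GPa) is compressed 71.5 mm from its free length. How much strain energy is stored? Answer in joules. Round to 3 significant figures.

k = Gd⁴/(8D³N_a) = (76.3×10³)(6.7⁴)/(8·90.0³·14) = 1.8831 N/mm
U = ½kδ² = 0.5 × 1.8831 × 71.5² = 4813.5 N·mm = 4.8135 J

4.81 J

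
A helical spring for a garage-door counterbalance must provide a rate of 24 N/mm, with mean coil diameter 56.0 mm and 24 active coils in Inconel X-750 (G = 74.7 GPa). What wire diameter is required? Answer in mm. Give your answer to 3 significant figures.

10.2 mm

d = (8D³N_a·k / G)^(1/4) = (8·56.0³·24·24 / (74.7×10³))^0.25
  = (10833)^0.25 = 10.2021 mm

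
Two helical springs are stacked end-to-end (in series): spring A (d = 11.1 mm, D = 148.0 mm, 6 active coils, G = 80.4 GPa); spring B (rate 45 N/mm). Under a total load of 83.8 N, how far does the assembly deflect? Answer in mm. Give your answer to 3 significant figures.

k_A = Gd⁴/(8D³N_a) = (80.4×10³)(11.1⁴)/(8·148.0³·6) = 7.8437 N/mm
Series: 1/k_eq = 1/7.8437 + 1/45 = 0.14971; k_eq = 6.6795 N/mm
δ = F/k_eq = 83.8/6.6795 = 12.546 mm

12.5 mm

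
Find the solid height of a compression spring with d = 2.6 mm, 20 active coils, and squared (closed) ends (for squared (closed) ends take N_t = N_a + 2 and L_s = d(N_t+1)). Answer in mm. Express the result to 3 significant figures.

squared (closed) ends: N_t = N_a + 2 = 20 + 2 = 22
L_s = d·(N_t+1) = 2.6 × 23 = 59.8 mm

59.8 mm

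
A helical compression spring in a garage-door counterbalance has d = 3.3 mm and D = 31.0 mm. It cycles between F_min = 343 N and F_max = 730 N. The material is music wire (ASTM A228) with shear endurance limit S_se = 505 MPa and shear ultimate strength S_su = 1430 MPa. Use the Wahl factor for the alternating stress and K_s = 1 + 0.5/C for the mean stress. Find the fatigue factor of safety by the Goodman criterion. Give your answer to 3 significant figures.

C = D/d = 31.0/3.3 = 9.3939; K_W = (4C−1)/(4C−4)+0.615/C = 1.1548; K_s = 1+0.5/C = 1.0532
F_a = (F_max−F_min)/2 = 193.5 N; F_m = (F_max+F_min)/2 = 536.5 N
τ_a = K_W·8F_aD/(πd³) = 1.1548 × 425.05 = 490.86 MPa
τ_m = K_s·8F_mD/(πd³) = 1.0532 × 1178.5 = 1241.2 MPa
Goodman: 1/n_f = τ_a/S_se + τ_m/S_su = 490.86/505 + 1241.2/1430 = 0.97199 + 0.86799 = 1.84
n_f = 1/1.84 = 0.5435

0.543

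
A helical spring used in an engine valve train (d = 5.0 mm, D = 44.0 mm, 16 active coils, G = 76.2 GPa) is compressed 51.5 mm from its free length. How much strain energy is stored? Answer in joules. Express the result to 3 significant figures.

5.79 J

k = Gd⁴/(8D³N_a) = (76.2×10³)(5.0⁴)/(8·44.0³·16) = 4.3678 N/mm
U = ½kδ² = 0.5 × 4.3678 × 51.5² = 5792.3 N·mm = 5.7923 J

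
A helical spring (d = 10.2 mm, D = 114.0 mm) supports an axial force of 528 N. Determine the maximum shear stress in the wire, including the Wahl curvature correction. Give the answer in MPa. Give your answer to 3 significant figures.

163 MPa

Spring index C = D/d = 114.0/10.2 = 11.1765
K_W = (4C−1)/(4C−4) + 0.615/C = 43.706/40.706 + 0.0550 = 1.1287
τ₀ = 8FD/(πd³) = 8·528·114.0/(π·10.2³) = 481536/3333.9 = 144.44 MPa
τ_max = K·τ₀ = 1.1287 × 144.44 = 163.03 MPa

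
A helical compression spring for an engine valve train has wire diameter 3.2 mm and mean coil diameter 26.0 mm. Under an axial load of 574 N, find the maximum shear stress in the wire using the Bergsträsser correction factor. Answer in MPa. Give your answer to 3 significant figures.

Spring index C = D/d = 26.0/3.2 = 8.1250
K_B = (4C+2)/(4C−3) = 34.500/29.500 = 1.1695
τ₀ = 8FD/(πd³) = 8·574·26.0/(π·3.2³) = 119392/102.94 = 1159.8 MPa
τ_max = K·τ₀ = 1.1695 × 1159.8 = 1356.4 MPa

1360 MPa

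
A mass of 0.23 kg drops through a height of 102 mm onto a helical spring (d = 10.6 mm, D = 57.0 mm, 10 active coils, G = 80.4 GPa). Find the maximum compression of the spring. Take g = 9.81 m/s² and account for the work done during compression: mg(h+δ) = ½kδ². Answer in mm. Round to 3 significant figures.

2.63 mm

k = Gd⁴/(8D³N_a) = (80.4×10³)(10.6⁴)/(8·57.0³·10) = 68.512 N/mm
W = mg = 0.23 × 9.81 = 2.2563 N
½kδ² − Wδ − Wh = 0 → δ = (W + √(W² + 2kWh))/k
δ = (2.2563 + √(5.0909 + 31534.9))/68.512 = (2.2563 + 177.6)/68.512 = 2.6251 mm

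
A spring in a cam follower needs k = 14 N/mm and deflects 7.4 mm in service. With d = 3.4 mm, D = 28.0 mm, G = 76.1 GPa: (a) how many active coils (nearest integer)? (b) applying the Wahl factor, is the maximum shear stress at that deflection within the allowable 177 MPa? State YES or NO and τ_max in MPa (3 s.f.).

(a) 4 coils; (b) NO, τ_max = 229 MPa

N_a = Gd⁴/(8D³k) = (76.1×10³)(3.4⁴)/(8·28.0³·14) = 4.136 → N_a = 4
Actual rate k = Gd⁴/(8D³·4) = 14.477 N/mm
Working load F = kδ = 14.477·7.4 = 107.13 N
C = 28.0/3.4 = 8.2353; K_W = (4C−1)/(4C−4)+0.615/C = 1.1783
τ_max = K_W·8FD/(πd³) = 1.1783·194.34 = 229 MPa
τ_max > 177 MPa → exceeds allowable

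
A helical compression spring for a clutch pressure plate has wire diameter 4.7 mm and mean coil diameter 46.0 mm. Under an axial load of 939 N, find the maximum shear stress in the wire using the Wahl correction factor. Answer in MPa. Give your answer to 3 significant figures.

Spring index C = D/d = 46.0/4.7 = 9.7872
K_W = (4C−1)/(4C−4) + 0.615/C = 38.149/35.149 + 0.0628 = 1.1482
τ₀ = 8FD/(πd³) = 8·939·46.0/(π·4.7³) = 345552/326.17 = 1059.4 MPa
τ_max = K·τ₀ = 1.1482 × 1059.4 = 1216.4 MPa

1220 MPa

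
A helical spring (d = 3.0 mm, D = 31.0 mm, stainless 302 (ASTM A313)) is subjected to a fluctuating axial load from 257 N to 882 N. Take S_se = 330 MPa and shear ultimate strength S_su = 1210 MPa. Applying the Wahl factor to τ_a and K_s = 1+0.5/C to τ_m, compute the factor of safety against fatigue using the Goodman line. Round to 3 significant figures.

C = D/d = 31.0/3.0 = 10.3333; K_W = (4C−1)/(4C−4)+0.615/C = 1.1399; K_s = 1+0.5/C = 1.0484
F_a = (F_max−F_min)/2 = 312.5 N; F_m = (F_max+F_min)/2 = 569.5 N
τ_a = K_W·8F_aD/(πd³) = 1.1399 × 913.67 = 1041.5 MPa
τ_m = K_s·8F_mD/(πd³) = 1.0484 × 1665.1 = 1745.6 MPa
Goodman: 1/n_f = τ_a/S_se + τ_m/S_su = 1041.5/330 + 1745.6/1210 = 3.15595 + 1.44267 = 4.5986
n_f = 1/4.5986 = 0.2175

0.217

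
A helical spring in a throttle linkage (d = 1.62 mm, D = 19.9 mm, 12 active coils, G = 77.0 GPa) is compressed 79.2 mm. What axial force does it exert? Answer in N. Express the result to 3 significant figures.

k = Gd⁴/(8D³N_a) = (77.0×10³)(1.62⁴)/(8·19.9³·12) = 0.701 N/mm
F = k·δ = 0.701 × 79.2 = 55.519 N

55.5 N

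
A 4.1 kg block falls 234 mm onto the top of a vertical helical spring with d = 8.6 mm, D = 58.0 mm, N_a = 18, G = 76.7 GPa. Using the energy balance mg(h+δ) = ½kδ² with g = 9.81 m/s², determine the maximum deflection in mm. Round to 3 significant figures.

k = Gd⁴/(8D³N_a) = (76.7×10³)(8.6⁴)/(8·58.0³·18) = 14.933 N/mm
W = mg = 4.1 × 9.81 = 40.221 N
½kδ² − Wδ − Wh = 0 → δ = (W + √(W² + 2kWh))/k
δ = (40.221 + √(1617.7 + 281087))/14.933 = (40.221 + 531.7)/14.933 = 38.3 mm

38.3 mm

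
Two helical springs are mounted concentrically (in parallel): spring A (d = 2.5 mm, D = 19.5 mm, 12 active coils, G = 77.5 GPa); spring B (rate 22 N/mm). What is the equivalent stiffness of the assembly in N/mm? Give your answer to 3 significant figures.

26.3 N/mm

k_A = Gd⁴/(8D³N_a) = (77.5×10³)(2.5⁴)/(8·19.5³·12) = 4.2529 N/mm
Parallel: k_eq = 4.2529 + 22 = 26.253 N/mm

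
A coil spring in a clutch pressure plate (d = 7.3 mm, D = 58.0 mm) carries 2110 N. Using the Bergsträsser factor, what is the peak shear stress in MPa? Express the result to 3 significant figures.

Spring index C = D/d = 58.0/7.3 = 7.9452
K_B = (4C+2)/(4C−3) = 33.781/28.781 = 1.1737
τ₀ = 8FD/(πd³) = 8·2110·58.0/(π·7.3³) = 979040/1222.1 = 801.09 MPa
τ_max = K·τ₀ = 1.1737 × 801.09 = 940.26 MPa

940 MPa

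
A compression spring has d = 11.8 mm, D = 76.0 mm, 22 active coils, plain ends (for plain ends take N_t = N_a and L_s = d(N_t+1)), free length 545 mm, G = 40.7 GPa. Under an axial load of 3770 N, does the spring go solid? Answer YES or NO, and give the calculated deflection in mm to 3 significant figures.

YES, δ = 369 mm

k = Gd⁴/(8D³N_a) = (40.7×10³)(11.8⁴)/(8·76.0³·22) = 10.213 N/mm
N_t = 22; L_s = 11.8·23 = 271.4 mm; δ_solid = L₀ − L_s = 545 − 271.4 = 273.6 mm
δ = F/k = 3770/10.213 = 369.12 mm
δ ≥ δ_solid → spring goes solid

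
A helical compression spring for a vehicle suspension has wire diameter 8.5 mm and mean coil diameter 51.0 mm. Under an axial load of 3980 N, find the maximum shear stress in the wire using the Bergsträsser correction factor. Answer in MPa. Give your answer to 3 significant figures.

Spring index C = D/d = 51.0/8.5 = 6.0000
K_B = (4C+2)/(4C−3) = 26.000/21.000 = 1.2381
τ₀ = 8FD/(πd³) = 8·3980·51.0/(π·8.5³) = 1.62384e+06/1929.3 = 841.66 MPa
τ_max = K·τ₀ = 1.2381 × 841.66 = 1042.1 MPa

1040 MPa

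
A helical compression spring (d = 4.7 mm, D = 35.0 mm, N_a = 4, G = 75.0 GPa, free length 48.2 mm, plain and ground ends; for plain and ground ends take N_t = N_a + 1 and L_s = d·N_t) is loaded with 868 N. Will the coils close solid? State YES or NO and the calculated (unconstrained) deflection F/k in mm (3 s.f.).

YES, δ = 32.5 mm

k = Gd⁴/(8D³N_a) = (75.0×10³)(4.7⁴)/(8·35.0³·4) = 26.675 N/mm
N_t = 5; L_s = 4.7·5 = 23.5 mm; δ_solid = L₀ − L_s = 48.2 − 23.5 = 24.7 mm
δ = F/k = 868/26.675 = 32.54 mm
δ ≥ δ_solid → spring goes solid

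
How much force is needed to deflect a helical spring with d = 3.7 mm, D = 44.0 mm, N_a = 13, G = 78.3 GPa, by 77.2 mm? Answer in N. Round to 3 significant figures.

128 N

k = Gd⁴/(8D³N_a) = (78.3×10³)(3.7⁴)/(8·44.0³·13) = 1.6564 N/mm
F = k·δ = 1.6564 × 77.2 = 127.88 N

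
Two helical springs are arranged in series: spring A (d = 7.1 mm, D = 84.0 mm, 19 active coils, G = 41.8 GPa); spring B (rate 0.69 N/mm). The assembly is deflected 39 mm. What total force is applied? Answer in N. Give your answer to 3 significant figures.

17.0 N

k_A = Gd⁴/(8D³N_a) = (41.8×10³)(7.1⁴)/(8·84.0³·19) = 1.179 N/mm
Series: 1/k_eq = 1/1.179 + 1/0.69 = 2.2974; k_eq = 0.43527 N/mm
F = k_eq·δ = 0.43527·39 = 16.976 N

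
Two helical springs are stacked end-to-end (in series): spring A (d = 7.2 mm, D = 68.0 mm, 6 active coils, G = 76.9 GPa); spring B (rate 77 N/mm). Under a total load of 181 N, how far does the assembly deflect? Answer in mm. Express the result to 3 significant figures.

k_A = Gd⁴/(8D³N_a) = (76.9×10³)(7.2⁴)/(8·68.0³·6) = 13.693 N/mm
Series: 1/k_eq = 1/13.693 + 1/77 = 0.086019; k_eq = 11.625 N/mm
δ = F/k_eq = 181/11.625 = 15.569 mm

15.6 mm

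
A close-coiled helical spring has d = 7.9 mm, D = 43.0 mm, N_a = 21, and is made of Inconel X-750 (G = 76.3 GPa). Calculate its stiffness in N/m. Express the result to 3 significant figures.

22200 N/m

k = Gd⁴/(8D³N_a) = (76.3×10³ × 7.9⁴) / (8 × 43.0³ × 21)
  = 2.97189e+08 / 1.33572e+07 = 22.249 N/mm = 22249 N/m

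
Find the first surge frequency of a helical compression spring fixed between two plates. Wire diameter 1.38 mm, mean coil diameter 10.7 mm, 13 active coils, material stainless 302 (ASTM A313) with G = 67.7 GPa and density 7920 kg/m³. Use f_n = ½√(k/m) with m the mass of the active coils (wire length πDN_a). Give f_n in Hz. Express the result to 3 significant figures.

305 Hz

k = Gd⁴/(8D³N_a) = (67.7×10³)(1.38⁴)/(8·10.7³·13) = 1.9272 N/mm = 1927.2 N/m
Wire length L = πDN_a = π·10.7·13 = 437 mm
m = ρ·(πd²/4)·L = 7920 × 1.4957×10⁻⁶ m² × 0.437 m = 0.0051767 kg
f_n = ½√(k/m) = 0.5·√(1927.2/0.0051767) = 0.5·√(3.7228e+05) = 305.07 Hz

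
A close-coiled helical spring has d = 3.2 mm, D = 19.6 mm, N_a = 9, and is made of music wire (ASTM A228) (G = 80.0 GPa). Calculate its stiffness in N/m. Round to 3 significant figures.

k = Gd⁴/(8D³N_a) = (80.0×10³ × 3.2⁴) / (8 × 19.6³ × 9)
  = 8.38861e+06 / 542127 = 15.474 N/mm = 15474 N/m

15500 N/m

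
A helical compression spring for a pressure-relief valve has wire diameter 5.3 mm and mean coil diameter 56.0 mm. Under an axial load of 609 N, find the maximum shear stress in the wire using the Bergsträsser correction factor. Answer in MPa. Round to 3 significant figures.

658 MPa

Spring index C = D/d = 56.0/5.3 = 10.5660
K_B = (4C+2)/(4C−3) = 44.264/39.264 = 1.1273
τ₀ = 8FD/(πd³) = 8·609·56.0/(π·5.3³) = 272832/467.71 = 583.33 MPa
τ_max = K·τ₀ = 1.1273 × 583.33 = 657.62 MPa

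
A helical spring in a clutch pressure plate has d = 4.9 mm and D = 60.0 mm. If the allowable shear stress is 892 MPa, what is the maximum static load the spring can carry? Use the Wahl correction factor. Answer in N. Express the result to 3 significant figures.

615 N

C = D/d = 60.0/4.9 = 12.2449
K_W = (4C−1)/(4C−4) + 0.615/C = 47.980/44.980 + 0.0502 = 1.1169
τ_max = K·8FD/(πd³) → F_max = τ_allow·πd³/(8DK)
F_max = 892·π·4.9³/(8·60.0·1.1169) = 3.2969e+05/536.12 = 614.95 N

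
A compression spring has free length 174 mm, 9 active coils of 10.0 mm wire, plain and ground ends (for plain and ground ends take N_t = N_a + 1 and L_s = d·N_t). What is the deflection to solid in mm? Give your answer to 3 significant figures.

N_t = 10; L_s = 10.0·10 = 100 mm
δ_solid = L₀ − L_s = 174 − 100 = 74 mm

74.0 mm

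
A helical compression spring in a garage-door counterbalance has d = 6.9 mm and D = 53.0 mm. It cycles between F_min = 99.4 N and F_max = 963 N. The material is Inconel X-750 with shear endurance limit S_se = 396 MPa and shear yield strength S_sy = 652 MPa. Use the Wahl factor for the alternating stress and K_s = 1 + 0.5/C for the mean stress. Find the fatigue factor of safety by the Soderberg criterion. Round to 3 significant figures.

1.12

C = D/d = 53.0/6.9 = 7.6812; K_W = (4C−1)/(4C−4)+0.615/C = 1.1923; K_s = 1+0.5/C = 1.0651
F_a = (F_max−F_min)/2 = 431.8 N; F_m = (F_max+F_min)/2 = 531.2 N
τ_a = K_W·8F_aD/(πd³) = 1.1923 × 177.4 = 211.52 MPa
τ_m = K_s·8F_mD/(πd³) = 1.0651 × 218.24 = 232.44 MPa
Soderberg: 1/n_f = τ_a/S_se + τ_m/S_sy = 211.52/396 + 232.44/652 = 0.53413 + 0.35651 = 0.89064
n_f = 1/0.89064 = 1.123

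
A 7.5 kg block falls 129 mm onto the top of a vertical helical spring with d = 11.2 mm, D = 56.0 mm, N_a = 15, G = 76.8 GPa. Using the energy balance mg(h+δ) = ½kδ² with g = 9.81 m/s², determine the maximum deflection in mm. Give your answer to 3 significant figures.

19.5 mm

k = Gd⁴/(8D³N_a) = (76.8×10³)(11.2⁴)/(8·56.0³·15) = 57.344 N/mm
W = mg = 7.5 × 9.81 = 73.575 N
½kδ² − Wδ − Wh = 0 → δ = (W + √(W² + 2kWh))/k
δ = (73.575 + √(5413.3 + 1.08852e+06))/57.344 = (73.575 + 1045.9)/57.344 = 19.522 mm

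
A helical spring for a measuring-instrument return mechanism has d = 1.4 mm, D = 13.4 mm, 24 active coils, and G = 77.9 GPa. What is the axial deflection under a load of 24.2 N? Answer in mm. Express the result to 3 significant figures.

k = Gd⁴/(8D³N_a) = (77.9×10³)(1.4⁴)/(8·13.4³·24) = 0.64779 N/mm
δ = F/k = 24.2 / 0.64779 = 37.358 mm

37.4 mm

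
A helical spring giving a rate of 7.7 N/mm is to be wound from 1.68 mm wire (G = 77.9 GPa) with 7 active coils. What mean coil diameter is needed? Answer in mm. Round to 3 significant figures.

D = (Gd⁴/(8N_a·k))^(1/3) = (77.9×10³·1.68⁴/(8·7·7.7))^(1/3)
  = (1439.12)^(1/3) = 11.2901 mm

11.3 mm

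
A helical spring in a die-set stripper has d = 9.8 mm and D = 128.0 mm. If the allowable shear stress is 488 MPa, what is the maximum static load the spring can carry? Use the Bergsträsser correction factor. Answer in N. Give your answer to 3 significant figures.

1280 N

C = D/d = 128.0/9.8 = 13.0612
K_B = (4C+2)/(4C−3) = 54.245/49.245 = 1.1015
τ_max = K·8FD/(πd³) → F_max = τ_allow·πd³/(8DK)
F_max = 488·π·9.8³/(8·128.0·1.1015) = 1.4429e+06/1128 = 1279.2 N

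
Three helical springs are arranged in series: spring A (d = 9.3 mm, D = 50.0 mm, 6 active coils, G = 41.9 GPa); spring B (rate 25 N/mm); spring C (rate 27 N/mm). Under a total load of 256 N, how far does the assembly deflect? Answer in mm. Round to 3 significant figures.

24.6 mm

k_A = Gd⁴/(8D³N_a) = (41.9×10³)(9.3⁴)/(8·50.0³·6) = 52.239 N/mm
Series: 1/k_eq = 1/52.239 + 1/25 + 1/27 = 0.09618; k_eq = 10.397 N/mm
δ = F/k_eq = 256/10.397 = 24.622 mm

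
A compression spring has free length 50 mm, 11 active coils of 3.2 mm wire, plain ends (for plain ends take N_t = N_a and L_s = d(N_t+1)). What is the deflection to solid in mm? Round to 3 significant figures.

11.6 mm

N_t = 11; L_s = 3.2·12 = 38.4 mm
δ_solid = L₀ − L_s = 50 − 38.4 = 11.6 mm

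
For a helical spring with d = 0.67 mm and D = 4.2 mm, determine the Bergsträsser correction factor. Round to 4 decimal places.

1.2265

C = D/d = 4.2/0.67 = 6.2687
K_B = (4C+2)/(4C−3) = 27.075/22.075 = 1.2265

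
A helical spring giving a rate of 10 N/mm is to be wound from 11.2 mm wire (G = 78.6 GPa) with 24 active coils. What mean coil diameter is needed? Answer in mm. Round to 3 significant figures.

86.4 mm

D = (Gd⁴/(8N_a·k))^(1/3) = (78.6×10³·11.2⁴/(8·24·10))^(1/3)
  = (644159)^(1/3) = 86.3637 mm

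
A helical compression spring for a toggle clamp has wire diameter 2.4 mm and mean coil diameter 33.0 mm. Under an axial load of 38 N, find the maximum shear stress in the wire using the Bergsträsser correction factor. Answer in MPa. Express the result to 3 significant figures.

Spring index C = D/d = 33.0/2.4 = 13.7500
K_B = (4C+2)/(4C−3) = 57.000/52.000 = 1.0962
τ₀ = 8FD/(πd³) = 8·38·33.0/(π·2.4³) = 10032/43.429 = 231 MPa
τ_max = K·τ₀ = 1.0962 × 231 = 253.21 MPa

253 MPa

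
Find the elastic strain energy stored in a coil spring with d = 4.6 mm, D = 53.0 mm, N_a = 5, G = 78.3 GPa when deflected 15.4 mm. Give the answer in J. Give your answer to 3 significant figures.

0.698 J

k = Gd⁴/(8D³N_a) = (78.3×10³)(4.6⁴)/(8·53.0³·5) = 5.8872 N/mm
U = ½kδ² = 0.5 × 5.8872 × 15.4² = 698.1 N·mm = 0.6981 J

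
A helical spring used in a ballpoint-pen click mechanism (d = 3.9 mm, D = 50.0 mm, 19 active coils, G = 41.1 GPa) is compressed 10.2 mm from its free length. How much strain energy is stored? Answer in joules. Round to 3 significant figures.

k = Gd⁴/(8D³N_a) = (41.1×10³)(3.9⁴)/(8·50.0³·19) = 0.50043 N/mm
U = ½kδ² = 0.5 × 0.50043 × 10.2² = 26.033 N·mm = 0.026033 J

0.0260 J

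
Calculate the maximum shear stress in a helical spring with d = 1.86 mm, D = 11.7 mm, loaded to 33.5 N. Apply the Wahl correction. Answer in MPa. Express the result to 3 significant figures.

Spring index C = D/d = 11.7/1.86 = 6.2903
K_W = (4C−1)/(4C−4) + 0.615/C = 24.161/21.161 + 0.0978 = 1.2395
τ₀ = 8FD/(πd³) = 8·33.5·11.7/(π·1.86³) = 3135.6/20.216 = 155.11 MPa
τ_max = K·τ₀ = 1.2395 × 155.11 = 192.26 MPa

192 MPa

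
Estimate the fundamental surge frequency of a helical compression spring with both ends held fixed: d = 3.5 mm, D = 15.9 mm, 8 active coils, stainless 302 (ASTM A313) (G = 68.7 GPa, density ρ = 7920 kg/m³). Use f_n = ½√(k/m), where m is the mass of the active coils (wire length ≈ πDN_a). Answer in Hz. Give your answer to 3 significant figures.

574 Hz

k = Gd⁴/(8D³N_a) = (68.7×10³)(3.5⁴)/(8·15.9³·8) = 40.074 N/mm = 40074 N/m
Wire length L = πDN_a = π·15.9·8 = 399.61 mm
m = ρ·(πd²/4)·L = 7920 × 9.6211×10⁻⁶ m² × 0.39961 m = 0.03045 kg
f_n = ½√(k/m) = 0.5·√(40074/0.03045) = 0.5·√(1.316e+06) = 573.59 Hz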